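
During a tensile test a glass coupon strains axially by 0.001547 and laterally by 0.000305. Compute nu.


Poisson's ratio: nu = lateral strain / axial strain
  nu = 0.000305 / 0.001547 = 0.1972

0.1972


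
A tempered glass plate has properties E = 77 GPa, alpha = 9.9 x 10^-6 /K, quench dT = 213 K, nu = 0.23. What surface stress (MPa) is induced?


Tempering stress: sigma = E * alpha * dT / (1 - nu)
  E (MPa) = 77 * 1000 = 77000
  Numerator = 77000 * (9.9 x 10^-6) * 213 = 162.3699
  Denominator = 1 - 0.23 = 0.77
  sigma = 162.3699 / 0.77 = 210.9 MPa

210.9 MPa


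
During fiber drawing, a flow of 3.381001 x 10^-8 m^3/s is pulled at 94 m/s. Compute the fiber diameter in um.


Cross-sectional area from continuity:
  A = Q / v = 3.381001 x 10^-8 / 94 = 3.59681 x 10^-10 m^2
Diameter from circular cross-section:
  d = sqrt(4A / pi) * 10^6 (m -> um)
  d = sqrt(4 * 3.59681 x 10^-10 / pi) * 10^6 = 21.4 um

21.4 um


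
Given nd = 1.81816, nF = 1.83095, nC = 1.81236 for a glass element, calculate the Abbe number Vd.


Abbe number formula: Vd = (nd - 1) / (nF - nC)
  nd - 1 = 1.81816 - 1 = 0.81816
  nF - nC = 1.83095 - 1.81236 = 0.01859
  Vd = 0.81816 / 0.01859 = 44.01

44.01


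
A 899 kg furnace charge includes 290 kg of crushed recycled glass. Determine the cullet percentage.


Cullet ratio = (cullet mass / total batch mass) * 100
  Ratio = 290 / 899 * 100 = 32.26%

32.26%


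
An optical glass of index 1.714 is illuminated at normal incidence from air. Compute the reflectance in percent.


Fresnel reflectance at normal incidence:
  R = ((n - 1)/(n + 1))^2
  (n - 1)/(n + 1) = (1.714 - 1)/(1.714 + 1) = 0.26308
  R = 0.26308^2 = 0.0692111
  R(%) = 0.0692111 * 100 = 6.921%

6.921%


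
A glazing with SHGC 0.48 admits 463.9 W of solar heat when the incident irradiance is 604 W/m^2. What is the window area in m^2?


Rearrange Q = Area * SHGC * Irradiance:
  Area = Q / (SHGC * Irradiance)
  Area = 463.9 / (0.48 * 604) = 1.6 m^2

1.6 m^2


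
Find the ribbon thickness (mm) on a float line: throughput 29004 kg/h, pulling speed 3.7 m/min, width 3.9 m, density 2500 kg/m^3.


Ribbon cross-section from mass balance:
  Volume rate = throughput / density = 29004 / 2500 = 11.6016 m^3/h
  thickness = volume rate / (speed * 60 * width), i.e.
  thickness = throughput / (60 * speed * width * density) * 1000
  thickness = 29004 / (60 * 3.7 * 3.9 * 2500) * 1000 = 13.4 mm

13.4 mm


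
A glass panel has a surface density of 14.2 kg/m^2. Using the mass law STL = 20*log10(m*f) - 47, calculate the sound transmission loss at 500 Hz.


Mass law: STL = 20 * log10(m * f) - 47
  m * f = 14.2 * 500 = 7100
  log10(7100) = 3.85126
  STL = 20 * 3.85126 - 47 = 77.0252 - 47 = 30.0 dB

30.0 dB


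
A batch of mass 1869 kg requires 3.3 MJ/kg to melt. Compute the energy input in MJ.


Total energy = mass * specific energy
  E = 1869 * 3.3 = 6167.7 MJ

6167.7 MJ


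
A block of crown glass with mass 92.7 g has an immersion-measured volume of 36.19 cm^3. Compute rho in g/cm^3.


Use the definition of density:
  rho = mass / volume
  rho = 92.7 / 36.19 = 2.561 g/cm^3

2.561 g/cm^3


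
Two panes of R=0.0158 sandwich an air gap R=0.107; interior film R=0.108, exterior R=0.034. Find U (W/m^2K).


Total thermal resistance (series):
  R_total = R_in + R_glass + R_air + R_glass + R_out
  R_total = 0.108 + 0.0158 + 0.107 + 0.0158 + 0.034 = 0.2806 m^2K/W
U-value = 1 / R_total = 1 / 0.2806 = 3.564 W/m^2K

3.564 W/m^2K


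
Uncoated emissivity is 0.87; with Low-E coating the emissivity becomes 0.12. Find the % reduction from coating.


Percentage reduction = (1 - coated/uncoated) * 100
  Ratio = 0.12 / 0.87 = 0.1379
  Reduction = (1 - 0.1379) * 100 = 86.2%

86.2%


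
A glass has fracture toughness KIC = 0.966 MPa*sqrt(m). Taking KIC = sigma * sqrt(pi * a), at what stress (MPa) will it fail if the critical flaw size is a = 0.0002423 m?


Rearrange KIC = sigma * sqrt(pi * a):
  sigma = KIC / sqrt(pi * a)
  sqrt(pi * 0.0002423) = 0.02759
  sigma = 0.966 / 0.02759 = 35.01 MPa

35.01 MPa


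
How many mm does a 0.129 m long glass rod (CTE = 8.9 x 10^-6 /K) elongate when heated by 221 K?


Thermal expansion formula: dL = alpha * L0 * dT
  dL = (8.9 x 10^-6) * 0.129 * 221 = 0.00025373 m
Convert to mm: 0.00025373 * 1000 = 0.2537 mm

0.2537 mm


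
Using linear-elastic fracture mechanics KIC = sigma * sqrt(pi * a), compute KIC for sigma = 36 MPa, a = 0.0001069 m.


Fracture toughness: KIC = sigma * sqrt(pi * a)
  pi * a = pi * 0.0001069 = 0.000335836
  sqrt(pi * a) = 0.018326
  KIC = 36 * 0.018326 = 0.66 MPa*sqrt(m)

0.66 MPa*sqrt(m)


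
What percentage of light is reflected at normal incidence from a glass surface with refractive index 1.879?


Fresnel reflectance at normal incidence:
  R = ((n - 1)/(n + 1))^2
  (n - 1)/(n + 1) = (1.879 - 1)/(1.879 + 1) = 0.305314
  R = 0.305314^2 = 0.0932166
  R(%) = 0.0932166 * 100 = 9.322%

9.322%


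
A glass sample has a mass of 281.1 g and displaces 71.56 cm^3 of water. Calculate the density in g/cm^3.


Use the definition of density:
  rho = mass / volume
  rho = 281.1 / 71.56 = 3.928 g/cm^3

3.928 g/cm^3


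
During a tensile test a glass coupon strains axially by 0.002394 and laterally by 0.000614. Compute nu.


Poisson's ratio: nu = lateral strain / axial strain
  nu = 0.000614 / 0.002394 = 0.2565

0.2565


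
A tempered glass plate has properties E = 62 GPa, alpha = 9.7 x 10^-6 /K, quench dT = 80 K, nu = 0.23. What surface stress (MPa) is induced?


Tempering stress: sigma = E * alpha * dT / (1 - nu)
  E (MPa) = 62 * 1000 = 62000
  Numerator = 62000 * (9.7 x 10^-6) * 80 = 48.112
  Denominator = 1 - 0.23 = 0.77
  sigma = 48.112 / 0.77 = 62.5 MPa

62.5 MPa


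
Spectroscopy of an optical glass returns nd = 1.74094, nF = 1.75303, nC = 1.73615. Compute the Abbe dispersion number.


Abbe number formula: Vd = (nd - 1) / (nF - nC)
  nd - 1 = 1.74094 - 1 = 0.74094
  nF - nC = 1.75303 - 1.73615 = 0.01688
  Vd = 0.74094 / 0.01688 = 43.89

43.89


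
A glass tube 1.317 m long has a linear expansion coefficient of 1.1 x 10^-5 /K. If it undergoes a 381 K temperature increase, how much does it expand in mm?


Thermal expansion formula: dL = alpha * L0 * dT
  dL = (1.1 x 10^-5) * 1.317 * 381 = 0.00551955 m
Convert to mm: 0.00551955 * 1000 = 5.5195 mm

5.5195 mm


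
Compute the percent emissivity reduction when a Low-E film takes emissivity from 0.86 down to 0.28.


Percentage reduction = (1 - coated/uncoated) * 100
  Ratio = 0.28 / 0.86 = 0.3256
  Reduction = (1 - 0.3256) * 100 = 67.4%

67.4%


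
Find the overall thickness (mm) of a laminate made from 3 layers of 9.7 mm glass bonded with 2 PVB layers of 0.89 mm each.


Total thickness = glass contribution + PVB contribution
  Glass: 3 * 9.7 = 29.1 mm
  PVB: 2 * 0.89 = 1.78 mm
  Total = 29.1 + 1.78 = 30.88 mm

30.88 mm


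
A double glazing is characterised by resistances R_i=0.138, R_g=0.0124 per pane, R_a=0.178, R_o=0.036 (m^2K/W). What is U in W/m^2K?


Total thermal resistance (series):
  R_total = R_in + R_glass + R_air + R_glass + R_out
  R_total = 0.138 + 0.0124 + 0.178 + 0.0124 + 0.036 = 0.3768 m^2K/W
U-value = 1 / R_total = 1 / 0.3768 = 2.654 W/m^2K

2.654 W/m^2K


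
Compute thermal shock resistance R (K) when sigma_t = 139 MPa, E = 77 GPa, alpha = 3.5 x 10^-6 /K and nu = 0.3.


Thermal shock resistance: R = sigma * (1 - nu) / (E * alpha)
  Numerator = 139 * (1 - 0.3) = 97.3
  Denominator = 77 * 1000 * (3.5 x 10^-6) = 0.2695
  R = 97.3 / 0.2695 = 361.0 K

361.0 K


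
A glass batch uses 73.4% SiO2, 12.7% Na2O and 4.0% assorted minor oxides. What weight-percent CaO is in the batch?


Pieces sum to 100%:
  CaO = 100 - (SiO2 + Na2O + others)
  CaO = 100 - (73.4 + 12.7 + 4.0) = 9.9%

9.9%


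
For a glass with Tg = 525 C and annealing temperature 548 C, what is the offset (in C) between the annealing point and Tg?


Offset = T_anneal - Tg:
  offset = 548 - 525 = 23 C

23 C


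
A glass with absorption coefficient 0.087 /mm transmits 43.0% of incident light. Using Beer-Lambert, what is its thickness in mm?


Rearrange T = exp(-alpha * thickness):
  thickness = -ln(T) / alpha
  T = 43.0/100 = 0.43
  ln(T) = -0.84397
  -ln(T) = 0.84397
  thickness = 0.84397 / 0.087 = 9.7 mm

9.7 mm


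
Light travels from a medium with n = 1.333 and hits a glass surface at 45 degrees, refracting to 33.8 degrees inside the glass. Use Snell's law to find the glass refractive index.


Apply Snell's law: n1 * sin(theta1) = n2 * sin(theta2)
  n2 = n1 * sin(theta1) / sin(theta2)
  sin(45) = 0.707107
  sin(33.8) = 0.556296
  n2 = 1.333 * 0.707107 / 0.556296 = 1.6944

1.6944


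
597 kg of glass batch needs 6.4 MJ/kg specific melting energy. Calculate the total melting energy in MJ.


Total energy = mass * specific energy
  E = 597 * 6.4 = 3820.8 MJ

3820.8 MJ


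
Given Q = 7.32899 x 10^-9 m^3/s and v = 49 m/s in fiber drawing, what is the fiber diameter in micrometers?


Cross-sectional area from continuity:
  A = Q / v = 7.32899 x 10^-9 / 49 = 1.495712 x 10^-10 m^2
Diameter from circular cross-section:
  d = sqrt(4A / pi) * 10^6 (m -> um)
  d = sqrt(4 * 1.495712 x 10^-10 / pi) * 10^6 = 13.8 um

13.8 um


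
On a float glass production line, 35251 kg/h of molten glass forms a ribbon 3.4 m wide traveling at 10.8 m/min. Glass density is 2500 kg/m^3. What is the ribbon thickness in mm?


Ribbon cross-section from mass balance:
  Volume rate = throughput / density = 35251 / 2500 = 14.1004 m^3/h
  thickness = volume rate / (speed * 60 * width), i.e.
  thickness = throughput / (60 * speed * width * density) * 1000
  thickness = 35251 / (60 * 10.8 * 3.4 * 2500) * 1000 = 6.4 mm

6.4 mm


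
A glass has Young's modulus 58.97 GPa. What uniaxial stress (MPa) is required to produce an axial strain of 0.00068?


Rearrange E = sigma / epsilon:
  sigma = E * epsilon
  E (MPa) = 58.97 * 1000 = 58970
  sigma = 58970 * 0.00068 = 40.1 MPa

40.1 MPa


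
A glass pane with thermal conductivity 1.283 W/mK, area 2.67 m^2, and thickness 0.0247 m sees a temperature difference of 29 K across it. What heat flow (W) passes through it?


Fourier's law: Q = k * A * dT / t
  Q = 1.283 * 2.67 * 29 / 0.0247
  Q = 99.34269 / 0.0247 = 4022 W

4022 W


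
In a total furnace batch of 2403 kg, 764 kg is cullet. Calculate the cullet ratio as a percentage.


Cullet ratio = (cullet mass / total batch mass) * 100
  Ratio = 764 / 2403 * 100 = 31.79%

31.79%


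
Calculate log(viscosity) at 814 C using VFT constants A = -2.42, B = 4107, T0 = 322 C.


VFT equation: log(eta) = A + B / (T - T0)
  T - T0 = 814 - 322 = 492
  B / (T - T0) = 4107 / 492 = 8.348
  log(eta) = -2.42 + 8.348 = 5.928

5.928


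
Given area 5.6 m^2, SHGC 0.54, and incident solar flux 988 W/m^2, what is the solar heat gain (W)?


Solar heat gain: Q = Area * SHGC * Irradiance
  Q = 5.6 * 0.54 * 988 = 2987.7 W

2987.7 W


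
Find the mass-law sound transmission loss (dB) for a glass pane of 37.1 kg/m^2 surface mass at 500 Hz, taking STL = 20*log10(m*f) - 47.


Mass law: STL = 20 * log10(m * f) - 47
  m * f = 37.1 * 500 = 18550
  log10(18550) = 4.26834
  STL = 20 * 4.26834 - 47 = 85.3668 - 47 = 38.4 dB

38.4 dB


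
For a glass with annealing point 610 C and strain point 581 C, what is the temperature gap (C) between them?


Gap = T_anneal - T_strain:
  gap = 610 - 581 = 29 C

29 C


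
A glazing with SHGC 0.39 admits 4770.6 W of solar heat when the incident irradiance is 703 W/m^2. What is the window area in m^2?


Rearrange Q = Area * SHGC * Irradiance:
  Area = Q / (SHGC * Irradiance)
  Area = 4770.6 / (0.39 * 703) = 17.4 m^2

17.4 m^2


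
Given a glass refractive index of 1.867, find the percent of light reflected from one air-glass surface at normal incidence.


Fresnel reflectance at normal incidence:
  R = ((n - 1)/(n + 1))^2
  (n - 1)/(n + 1) = (1.867 - 1)/(1.867 + 1) = 0.302407
  R = 0.302407^2 = 0.09145
  R(%) = 0.09145 * 100 = 9.145%

9.145%


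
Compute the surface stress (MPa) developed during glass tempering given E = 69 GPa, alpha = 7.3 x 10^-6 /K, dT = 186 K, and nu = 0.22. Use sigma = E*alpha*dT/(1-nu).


Tempering stress: sigma = E * alpha * dT / (1 - nu)
  E (MPa) = 69 * 1000 = 69000
  Numerator = 69000 * (7.3 x 10^-6) * 186 = 93.6882
  Denominator = 1 - 0.22 = 0.78
  sigma = 93.6882 / 0.78 = 120.1 MPa

120.1 MPa


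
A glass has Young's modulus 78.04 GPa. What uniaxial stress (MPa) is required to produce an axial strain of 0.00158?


Rearrange E = sigma / epsilon:
  sigma = E * epsilon
  E (MPa) = 78.04 * 1000 = 78040
  sigma = 78040 * 0.00158 = 123.3 MPa

123.3 MPa


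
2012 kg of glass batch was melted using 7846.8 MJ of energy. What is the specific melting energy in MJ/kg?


Rearrange E = m * s for s:
  s = E / m
  s = 7846.8 / 2012 = 3.9 MJ/kg

3.9 MJ/kg


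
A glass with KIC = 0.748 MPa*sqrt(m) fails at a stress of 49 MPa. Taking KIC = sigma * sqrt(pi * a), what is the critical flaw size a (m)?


Rearrange KIC = sigma * sqrt(pi * a):
  sqrt(pi * a) = KIC / sigma
  sqrt(pi * a) = 0.748 / 49 = 0.015265
  a = (KIC / sigma)^2 / pi
  a = 0.015265^2 / pi = 0.0000742 m

0.0000742 m


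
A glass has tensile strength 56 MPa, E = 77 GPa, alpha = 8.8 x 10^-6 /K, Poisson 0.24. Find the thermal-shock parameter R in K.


Thermal shock resistance: R = sigma * (1 - nu) / (E * alpha)
  Numerator = 56 * (1 - 0.24) = 42.56
  Denominator = 77 * 1000 * (8.8 x 10^-6) = 0.6776
  R = 42.56 / 0.6776 = 62.8 K

62.8 K


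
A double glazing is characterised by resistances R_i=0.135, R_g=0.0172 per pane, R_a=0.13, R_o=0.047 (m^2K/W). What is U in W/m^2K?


Total thermal resistance (series):
  R_total = R_in + R_glass + R_air + R_glass + R_out
  R_total = 0.135 + 0.0172 + 0.13 + 0.0172 + 0.047 = 0.3464 m^2K/W
U-value = 1 / R_total = 1 / 0.3464 = 2.887 W/m^2K

2.887 W/m^2K


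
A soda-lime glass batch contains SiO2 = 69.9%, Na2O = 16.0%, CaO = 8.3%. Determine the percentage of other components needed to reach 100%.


Sum the three major oxides:
  SiO2 + Na2O + CaO = 69.9 + 16.0 + 8.3 = 94.2%
Subtract from 100%:
  Others = 100 - 94.2 = 5.8%

5.8%


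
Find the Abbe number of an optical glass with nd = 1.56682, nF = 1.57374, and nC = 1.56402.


Abbe number formula: Vd = (nd - 1) / (nF - nC)
  nd - 1 = 1.56682 - 1 = 0.56682
  nF - nC = 1.57374 - 1.56402 = 0.00972
  Vd = 0.56682 / 0.00972 = 58.31

58.31


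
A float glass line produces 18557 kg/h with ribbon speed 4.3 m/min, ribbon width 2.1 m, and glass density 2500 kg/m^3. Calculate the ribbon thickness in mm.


Ribbon cross-section from mass balance:
  Volume rate = throughput / density = 18557 / 2500 = 7.4228 m^3/h
  thickness = volume rate / (speed * 60 * width), i.e.
  thickness = throughput / (60 * speed * width * density) * 1000
  thickness = 18557 / (60 * 4.3 * 2.1 * 2500) * 1000 = 13.7 mm

13.7 mm


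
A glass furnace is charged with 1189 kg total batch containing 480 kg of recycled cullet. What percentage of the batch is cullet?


Cullet ratio = (cullet mass / total batch mass) * 100
  Ratio = 480 / 1189 * 100 = 40.37%

40.37%


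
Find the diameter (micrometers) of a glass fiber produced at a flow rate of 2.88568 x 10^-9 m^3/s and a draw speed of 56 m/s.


Cross-sectional area from continuity:
  A = Q / v = 2.88568 x 10^-9 / 56 = 5.153 x 10^-11 m^2
Diameter from circular cross-section:
  d = sqrt(4A / pi) * 10^6 (m -> um)
  d = sqrt(4 * 5.153 x 10^-11 / pi) * 10^6 = 8.1 um

8.1 um


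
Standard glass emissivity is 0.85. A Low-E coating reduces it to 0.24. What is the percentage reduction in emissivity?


Percentage reduction = (1 - coated/uncoated) * 100
  Ratio = 0.24 / 0.85 = 0.2824
  Reduction = (1 - 0.2824) * 100 = 71.8%

71.8%


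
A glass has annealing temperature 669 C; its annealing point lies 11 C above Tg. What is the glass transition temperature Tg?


Rearrange T_anneal = Tg + offset for Tg:
  Tg = T_anneal - offset = 669 - 11 = 658 C

658 C


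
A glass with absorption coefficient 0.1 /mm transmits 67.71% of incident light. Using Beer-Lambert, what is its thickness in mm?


Rearrange T = exp(-alpha * thickness):
  thickness = -ln(T) / alpha
  T = 67.71/100 = 0.6771
  ln(T) = -0.38994
  -ln(T) = 0.38994
  thickness = 0.38994 / 0.1 = 3.9 mm

3.9 mm


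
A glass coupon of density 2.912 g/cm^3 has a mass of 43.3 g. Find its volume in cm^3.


Rearrange rho = m / V:
  V = m / rho
  V = 43.3 / 2.912 = 14.87 cm^3

14.87 cm^3


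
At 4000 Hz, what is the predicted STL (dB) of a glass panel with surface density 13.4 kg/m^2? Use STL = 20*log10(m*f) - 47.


Mass law: STL = 20 * log10(m * f) - 47
  m * f = 13.4 * 4000 = 53600
  log10(53600) = 4.72916
  STL = 20 * 4.72916 - 47 = 94.5832 - 47 = 47.6 dB

47.6 dB


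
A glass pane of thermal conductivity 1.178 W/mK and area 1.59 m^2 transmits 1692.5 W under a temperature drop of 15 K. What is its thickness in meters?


Fourier's law: t = k * A * dT / Q
  t = 1.178 * 1.59 * 15 / 1692.5
  t = 28.0953 / 1692.5 = 0.0166 m

0.0166 m


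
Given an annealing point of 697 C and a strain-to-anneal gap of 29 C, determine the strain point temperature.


Strain point = annealing point - difference:
  T_strain = 697 - 29 = 668 C

668 C


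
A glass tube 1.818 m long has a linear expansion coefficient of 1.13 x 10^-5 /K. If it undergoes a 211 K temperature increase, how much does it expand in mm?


Thermal expansion formula: dL = alpha * L0 * dT
  dL = (1.13 x 10^-5) * 1.818 * 211 = 0.00433466 m
Convert to mm: 0.00433466 * 1000 = 4.3347 mm

4.3347 mm


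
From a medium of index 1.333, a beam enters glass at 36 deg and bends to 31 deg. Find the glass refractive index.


Apply Snell's law: n1 * sin(theta1) = n2 * sin(theta2)
  n2 = n1 * sin(theta1) / sin(theta2)
  sin(36) = 0.587785
  sin(31) = 0.515038
  n2 = 1.333 * 0.587785 / 0.515038 = 1.5213

1.5213


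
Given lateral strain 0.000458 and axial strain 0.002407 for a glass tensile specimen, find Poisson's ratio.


Poisson's ratio: nu = lateral strain / axial strain
  nu = 0.000458 / 0.002407 = 0.1903

0.1903


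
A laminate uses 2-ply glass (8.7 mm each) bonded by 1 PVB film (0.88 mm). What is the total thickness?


Total thickness = glass contribution + PVB contribution
  Glass: 2 * 8.7 = 17.4 mm
  PVB: 1 * 0.88 = 0.88 mm
  Total = 17.4 + 0.88 = 18.28 mm

18.28 mm


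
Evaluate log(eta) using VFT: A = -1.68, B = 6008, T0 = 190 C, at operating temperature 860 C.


VFT equation: log(eta) = A + B / (T - T0)
  T - T0 = 860 - 190 = 670
  B / (T - T0) = 6008 / 670 = 8.967
  log(eta) = -1.68 + 8.967 = 7.287

7.287


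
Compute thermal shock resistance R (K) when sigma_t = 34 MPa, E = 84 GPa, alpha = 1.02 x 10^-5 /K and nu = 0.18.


Thermal shock resistance: R = sigma * (1 - nu) / (E * alpha)
  Numerator = 34 * (1 - 0.18) = 27.88
  Denominator = 84 * 1000 * (1.02 x 10^-5) = 0.8568
  R = 27.88 / 0.8568 = 32.5 K

32.5 K


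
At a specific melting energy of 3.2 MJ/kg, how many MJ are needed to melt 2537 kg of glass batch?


Total energy = mass * specific energy
  E = 2537 * 3.2 = 8118.4 MJ

8118.4 MJ


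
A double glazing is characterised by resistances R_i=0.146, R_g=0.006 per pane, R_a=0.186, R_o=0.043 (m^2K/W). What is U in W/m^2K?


Total thermal resistance (series):
  R_total = R_in + R_glass + R_air + R_glass + R_out
  R_total = 0.146 + 0.006 + 0.186 + 0.006 + 0.043 = 0.387 m^2K/W
U-value = 1 / R_total = 1 / 0.387 = 2.584 W/m^2K

2.584 W/m^2K


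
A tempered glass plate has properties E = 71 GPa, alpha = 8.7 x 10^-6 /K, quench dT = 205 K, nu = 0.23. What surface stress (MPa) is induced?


Tempering stress: sigma = E * alpha * dT / (1 - nu)
  E (MPa) = 71 * 1000 = 71000
  Numerator = 71000 * (8.7 x 10^-6) * 205 = 126.6285
  Denominator = 1 - 0.23 = 0.77
  sigma = 126.6285 / 0.77 = 164.5 MPa

164.5 MPa


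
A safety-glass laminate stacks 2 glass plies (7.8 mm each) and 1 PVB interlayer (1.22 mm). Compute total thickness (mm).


Total thickness = glass contribution + PVB contribution
  Glass: 2 * 7.8 = 15.6 mm
  PVB: 1 * 1.22 = 1.22 mm
  Total = 15.6 + 1.22 = 16.82 mm

16.82 mm


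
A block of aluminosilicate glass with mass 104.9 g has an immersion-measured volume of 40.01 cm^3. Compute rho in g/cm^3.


Use the definition of density:
  rho = mass / volume
  rho = 104.9 / 40.01 = 2.622 g/cm^3

2.622 g/cm^3


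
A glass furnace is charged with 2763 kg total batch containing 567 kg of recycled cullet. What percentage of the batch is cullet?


Cullet ratio = (cullet mass / total batch mass) * 100
  Ratio = 567 / 2763 * 100 = 20.52%

20.52%


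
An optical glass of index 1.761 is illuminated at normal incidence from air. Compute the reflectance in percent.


Fresnel reflectance at normal incidence:
  R = ((n - 1)/(n + 1))^2
  (n - 1)/(n + 1) = (1.761 - 1)/(1.761 + 1) = 0.275625
  R = 0.275625^2 = 0.0759691
  R(%) = 0.0759691 * 100 = 7.597%

7.597%


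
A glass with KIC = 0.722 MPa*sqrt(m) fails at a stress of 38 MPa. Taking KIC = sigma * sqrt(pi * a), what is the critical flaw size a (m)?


Rearrange KIC = sigma * sqrt(pi * a):
  sqrt(pi * a) = KIC / sigma
  sqrt(pi * a) = 0.722 / 38 = 0.019
  a = (KIC / sigma)^2 / pi
  a = 0.019^2 / pi = 0.0001149 m

0.0001149 m


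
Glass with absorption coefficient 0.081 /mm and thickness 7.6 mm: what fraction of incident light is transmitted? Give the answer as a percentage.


Beer-Lambert law: T = exp(-alpha * thickness)
  exponent = -0.081 * 7.6 = -0.6156
  T = exp(-0.6156) = 0.5403
  Percentage = 0.5403 * 100 = 54.03%

54.03%


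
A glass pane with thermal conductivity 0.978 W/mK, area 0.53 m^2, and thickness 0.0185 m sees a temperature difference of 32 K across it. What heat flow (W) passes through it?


Fourier's law: Q = k * A * dT / t
  Q = 0.978 * 0.53 * 32 / 0.0185
  Q = 16.58688 / 0.0185 = 896.6 W

896.6 W


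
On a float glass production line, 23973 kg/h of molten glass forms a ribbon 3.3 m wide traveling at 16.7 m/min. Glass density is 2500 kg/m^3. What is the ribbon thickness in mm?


Ribbon cross-section from mass balance:
  Volume rate = throughput / density = 23973 / 2500 = 9.5892 m^3/h
  thickness = volume rate / (speed * 60 * width), i.e.
  thickness = throughput / (60 * speed * width * density) * 1000
  thickness = 23973 / (60 * 16.7 * 3.3 * 2500) * 1000 = 2.9 mm

2.9 mm


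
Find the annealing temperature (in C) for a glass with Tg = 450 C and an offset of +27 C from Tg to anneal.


The annealing temperature is Tg plus the offset:
  T_anneal = 450 + 27 = 477 C

477 C


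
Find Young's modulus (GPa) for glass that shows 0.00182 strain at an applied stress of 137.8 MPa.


Young's modulus: E = stress / strain
  E = 137.8 MPa / 0.00182 = 75714.29 MPa
Convert to GPa: 75714.29 / 1000 = 75.71 GPa

75.71 GPa


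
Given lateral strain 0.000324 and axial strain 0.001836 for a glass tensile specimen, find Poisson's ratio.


Poisson's ratio: nu = lateral strain / axial strain
  nu = 0.000324 / 0.001836 = 0.1765

0.1765


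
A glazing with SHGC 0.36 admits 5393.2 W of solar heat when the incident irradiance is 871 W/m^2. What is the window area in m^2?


Rearrange Q = Area * SHGC * Irradiance:
  Area = Q / (SHGC * Irradiance)
  Area = 5393.2 / (0.36 * 871) = 17.2 m^2

17.2 m^2


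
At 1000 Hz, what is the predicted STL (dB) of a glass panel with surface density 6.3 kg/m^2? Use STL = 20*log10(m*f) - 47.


Mass law: STL = 20 * log10(m * f) - 47
  m * f = 6.3 * 1000 = 6300
  log10(6300) = 3.79934
  STL = 20 * 3.79934 - 47 = 75.9868 - 47 = 29.0 dB

29.0 dB


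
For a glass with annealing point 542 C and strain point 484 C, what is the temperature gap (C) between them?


Gap = T_anneal - T_strain:
  gap = 542 - 484 = 58 C

58 C


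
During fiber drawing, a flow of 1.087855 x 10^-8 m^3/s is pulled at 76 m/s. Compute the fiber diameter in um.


Cross-sectional area from continuity:
  A = Q / v = 1.087855 x 10^-8 / 76 = 1.431388 x 10^-10 m^2
Diameter from circular cross-section:
  d = sqrt(4A / pi) * 10^6 (m -> um)
  d = sqrt(4 * 1.431388 x 10^-10 / pi) * 10^6 = 13.5 um

13.5 um


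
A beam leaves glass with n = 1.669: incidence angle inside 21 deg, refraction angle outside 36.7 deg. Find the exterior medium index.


Apply Snell's law: n1 * sin(theta1) = n2 * sin(theta2)
  n2 = n1 * sin(theta1) / sin(theta2)
  sin(21) = 0.358368
  sin(36.7) = 0.597625
  n2 = 1.669 * 0.358368 / 0.597625 = 1.0008

1.0008


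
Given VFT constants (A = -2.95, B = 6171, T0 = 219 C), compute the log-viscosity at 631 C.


VFT equation: log(eta) = A + B / (T - T0)
  T - T0 = 631 - 219 = 412
  B / (T - T0) = 6171 / 412 = 14.978
  log(eta) = -2.95 + 14.978 = 12.028

12.028


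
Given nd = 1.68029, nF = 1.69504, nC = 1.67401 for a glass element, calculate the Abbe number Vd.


Abbe number formula: Vd = (nd - 1) / (nF - nC)
  nd - 1 = 1.68029 - 1 = 0.68029
  nF - nC = 1.69504 - 1.67401 = 0.02103
  Vd = 0.68029 / 0.02103 = 32.35

32.35


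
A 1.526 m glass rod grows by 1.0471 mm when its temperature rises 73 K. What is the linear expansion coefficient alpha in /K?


Rearrange dL = alpha * L0 * dT for alpha:
  alpha = dL / (L0 * dT)
  alpha = (1.0471 / 1000) / (1.526 * 73) = 0.0000094 /K = 9.4 x 10^-6 /K

9.4 x 10^-6 /K


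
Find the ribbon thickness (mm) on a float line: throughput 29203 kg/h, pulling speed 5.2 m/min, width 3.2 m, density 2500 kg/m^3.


Ribbon cross-section from mass balance:
  Volume rate = throughput / density = 29203 / 2500 = 11.6812 m^3/h
  thickness = volume rate / (speed * 60 * width), i.e.
  thickness = throughput / (60 * speed * width * density) * 1000
  thickness = 29203 / (60 * 5.2 * 3.2 * 2500) * 1000 = 11.7 mm

11.7 mm


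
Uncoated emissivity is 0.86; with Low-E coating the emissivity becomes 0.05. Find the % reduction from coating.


Percentage reduction = (1 - coated/uncoated) * 100
  Ratio = 0.05 / 0.86 = 0.0581
  Reduction = (1 - 0.0581) * 100 = 94.2%

94.2%


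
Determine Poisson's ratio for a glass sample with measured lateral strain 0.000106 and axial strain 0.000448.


Poisson's ratio: nu = lateral strain / axial strain
  nu = 0.000106 / 0.000448 = 0.2366

0.2366


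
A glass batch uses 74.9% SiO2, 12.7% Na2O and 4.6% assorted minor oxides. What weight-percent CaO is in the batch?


Pieces sum to 100%:
  CaO = 100 - (SiO2 + Na2O + others)
  CaO = 100 - (74.9 + 12.7 + 4.6) = 7.8%

7.8%


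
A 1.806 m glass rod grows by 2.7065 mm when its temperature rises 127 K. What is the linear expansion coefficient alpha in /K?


Rearrange dL = alpha * L0 * dT for alpha:
  alpha = dL / (L0 * dT)
  alpha = (2.7065 / 1000) / (1.806 * 127) = 0.0000118 /K = 1.18 x 10^-5 /K

1.18 x 10^-5 /K


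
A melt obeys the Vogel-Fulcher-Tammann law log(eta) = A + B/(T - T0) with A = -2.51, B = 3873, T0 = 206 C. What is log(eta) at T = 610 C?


VFT equation: log(eta) = A + B / (T - T0)
  T - T0 = 610 - 206 = 404
  B / (T - T0) = 3873 / 404 = 9.587
  log(eta) = -2.51 + 9.587 = 7.077

7.077


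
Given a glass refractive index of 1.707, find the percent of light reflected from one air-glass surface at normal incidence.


Fresnel reflectance at normal incidence:
  R = ((n - 1)/(n + 1))^2
  (n - 1)/(n + 1) = (1.707 - 1)/(1.707 + 1) = 0.261175
  R = 0.261175^2 = 0.0682124
  R(%) = 0.0682124 * 100 = 6.821%

6.821%


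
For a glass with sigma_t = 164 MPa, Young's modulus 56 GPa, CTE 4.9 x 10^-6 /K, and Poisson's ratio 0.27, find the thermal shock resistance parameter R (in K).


Thermal shock resistance: R = sigma * (1 - nu) / (E * alpha)
  Numerator = 164 * (1 - 0.27) = 119.72
  Denominator = 56 * 1000 * (4.9 x 10^-6) = 0.2744
  R = 119.72 / 0.2744 = 436.3 K

436.3 K


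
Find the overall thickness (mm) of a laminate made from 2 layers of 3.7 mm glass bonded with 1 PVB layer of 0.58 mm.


Total thickness = glass contribution + PVB contribution
  Glass: 2 * 3.7 = 7.4 mm
  PVB: 1 * 0.58 = 0.58 mm
  Total = 7.4 + 0.58 = 7.98 mm

7.98 mm


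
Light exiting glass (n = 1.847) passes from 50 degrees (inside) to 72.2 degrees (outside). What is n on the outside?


Apply Snell's law: n1 * sin(theta1) = n2 * sin(theta2)
  n2 = n1 * sin(theta1) / sin(theta2)
  sin(50) = 0.766044
  sin(72.2) = 0.952129
  n2 = 1.847 * 0.766044 / 0.952129 = 1.486

1.486


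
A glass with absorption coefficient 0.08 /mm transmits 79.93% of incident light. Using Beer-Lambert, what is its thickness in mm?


Rearrange T = exp(-alpha * thickness):
  thickness = -ln(T) / alpha
  T = 79.93/100 = 0.7993
  ln(T) = -0.22402
  -ln(T) = 0.22402
  thickness = 0.22402 / 0.08 = 2.8 mm

2.8 mm


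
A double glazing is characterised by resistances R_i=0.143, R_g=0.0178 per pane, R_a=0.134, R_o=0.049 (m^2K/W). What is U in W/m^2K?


Total thermal resistance (series):
  R_total = R_in + R_glass + R_air + R_glass + R_out
  R_total = 0.143 + 0.0178 + 0.134 + 0.0178 + 0.049 = 0.3616 m^2K/W
U-value = 1 / R_total = 1 / 0.3616 = 2.765 W/m^2K

2.765 W/m^2K


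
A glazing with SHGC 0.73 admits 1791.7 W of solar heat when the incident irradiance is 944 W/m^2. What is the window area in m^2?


Rearrange Q = Area * SHGC * Irradiance:
  Area = Q / (SHGC * Irradiance)
  Area = 1791.7 / (0.73 * 944) = 2.6 m^2

2.6 m^2


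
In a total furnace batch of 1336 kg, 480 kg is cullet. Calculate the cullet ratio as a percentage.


Cullet ratio = (cullet mass / total batch mass) * 100
  Ratio = 480 / 1336 * 100 = 35.93%

35.93%


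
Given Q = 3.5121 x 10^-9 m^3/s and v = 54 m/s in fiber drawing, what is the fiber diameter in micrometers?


Cross-sectional area from continuity:
  A = Q / v = 3.5121 x 10^-9 / 54 = 6.503889 x 10^-11 m^2
Diameter from circular cross-section:
  d = sqrt(4A / pi) * 10^6 (m -> um)
  d = sqrt(4 * 6.503889 x 10^-11 / pi) * 10^6 = 9.1 um

9.1 um


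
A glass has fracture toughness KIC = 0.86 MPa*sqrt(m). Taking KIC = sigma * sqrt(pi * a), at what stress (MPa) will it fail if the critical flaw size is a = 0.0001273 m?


Rearrange KIC = sigma * sqrt(pi * a):
  sigma = KIC / sqrt(pi * a)
  sqrt(pi * 0.0001273) = 0.019998
  sigma = 0.86 / 0.019998 = 43.0 MPa

43.0 MPa


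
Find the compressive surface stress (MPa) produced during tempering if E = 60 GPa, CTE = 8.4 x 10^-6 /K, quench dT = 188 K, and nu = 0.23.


Tempering stress: sigma = E * alpha * dT / (1 - nu)
  E (MPa) = 60 * 1000 = 60000
  Numerator = 60000 * (8.4 x 10^-6) * 188 = 94.752
  Denominator = 1 - 0.23 = 0.77
  sigma = 94.752 / 0.77 = 123.1 MPa

123.1 MPa


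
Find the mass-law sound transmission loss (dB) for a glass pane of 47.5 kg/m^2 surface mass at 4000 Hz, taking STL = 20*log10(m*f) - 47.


Mass law: STL = 20 * log10(m * f) - 47
  m * f = 47.5 * 4000 = 190000
  log10(190000) = 5.27875
  STL = 20 * 5.27875 - 47 = 105.575 - 47 = 58.6 dB

58.6 dB


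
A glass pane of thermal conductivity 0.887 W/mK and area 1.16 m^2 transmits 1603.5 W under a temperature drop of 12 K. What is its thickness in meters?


Fourier's law: t = k * A * dT / Q
  t = 0.887 * 1.16 * 12 / 1603.5
  t = 12.34704 / 1603.5 = 0.0077 m

0.0077 m


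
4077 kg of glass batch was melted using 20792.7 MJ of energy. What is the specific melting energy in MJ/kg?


Rearrange E = m * s for s:
  s = E / m
  s = 20792.7 / 4077 = 5.1 MJ/kg

5.1 MJ/kg


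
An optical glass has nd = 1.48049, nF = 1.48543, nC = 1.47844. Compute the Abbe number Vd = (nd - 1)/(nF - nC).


Abbe number formula: Vd = (nd - 1) / (nF - nC)
  nd - 1 = 1.48049 - 1 = 0.48049
  nF - nC = 1.48543 - 1.47844 = 0.00699
  Vd = 0.48049 / 0.00699 = 68.74

68.74


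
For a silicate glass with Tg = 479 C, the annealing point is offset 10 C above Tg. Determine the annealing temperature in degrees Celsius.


The annealing temperature is Tg plus the offset:
  T_anneal = 479 + 10 = 489 C

489 C


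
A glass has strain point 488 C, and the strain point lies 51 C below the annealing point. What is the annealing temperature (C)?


T_anneal = T_strain + gap:
  T_anneal = 488 + 51 = 539 C

539 C


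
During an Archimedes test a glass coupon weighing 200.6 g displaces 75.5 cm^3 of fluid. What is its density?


Use the definition of density:
  rho = mass / volume
  rho = 200.6 / 75.5 = 2.657 g/cm^3

2.657 g/cm^3


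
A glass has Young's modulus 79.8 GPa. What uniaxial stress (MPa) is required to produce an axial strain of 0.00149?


Rearrange E = sigma / epsilon:
  sigma = E * epsilon
  E (MPa) = 79.8 * 1000 = 79800
  sigma = 79800 * 0.00149 = 118.9 MPa

118.9 MPa


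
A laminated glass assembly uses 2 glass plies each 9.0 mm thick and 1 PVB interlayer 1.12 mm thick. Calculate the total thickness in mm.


Total thickness = glass contribution + PVB contribution
  Glass: 2 * 9.0 = 18.0 mm
  PVB: 1 * 1.12 = 1.12 mm
  Total = 18.0 + 1.12 = 19.12 mm

19.12 mm


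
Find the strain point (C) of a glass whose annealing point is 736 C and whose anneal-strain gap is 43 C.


Strain point = annealing point - difference:
  T_strain = 736 - 43 = 693 C

693 C


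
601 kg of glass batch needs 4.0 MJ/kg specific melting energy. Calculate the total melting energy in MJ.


Total energy = mass * specific energy
  E = 601 * 4.0 = 2404 MJ

2404 MJ


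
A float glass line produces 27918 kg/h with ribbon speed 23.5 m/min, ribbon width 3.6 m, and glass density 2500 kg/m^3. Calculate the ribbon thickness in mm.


Ribbon cross-section from mass balance:
  Volume rate = throughput / density = 27918 / 2500 = 11.1672 m^3/h
  thickness = volume rate / (speed * 60 * width), i.e.
  thickness = throughput / (60 * speed * width * density) * 1000
  thickness = 27918 / (60 * 23.5 * 3.6 * 2500) * 1000 = 2.2 mm

2.2 mm


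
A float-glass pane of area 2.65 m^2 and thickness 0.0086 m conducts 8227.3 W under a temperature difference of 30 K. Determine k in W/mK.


Fourier's law rearranged: k = Q * t / (A * dT)
  Numerator = 8227.3 * 0.0086 = 70.75478
  Denominator = 2.65 * 30 = 79.5
  k = 70.75478 / 79.5 = 0.89 W/mK

0.89 W/mK


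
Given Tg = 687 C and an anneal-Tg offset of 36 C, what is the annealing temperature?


The annealing temperature is Tg plus the offset:
  T_anneal = 687 + 36 = 723 C

723 C


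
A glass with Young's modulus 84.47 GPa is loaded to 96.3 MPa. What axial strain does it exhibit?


Rearrange E = sigma / epsilon:
  epsilon = sigma / E
  E (MPa) = 84.47 * 1000 = 84470
  epsilon = 96.3 / 84470 = 0.00114

0.00114


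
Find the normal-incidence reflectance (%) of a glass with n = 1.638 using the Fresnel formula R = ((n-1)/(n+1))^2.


Fresnel reflectance at normal incidence:
  R = ((n - 1)/(n + 1))^2
  (n - 1)/(n + 1) = (1.638 - 1)/(1.638 + 1) = 0.24185
  R = 0.24185^2 = 0.0584914
  R(%) = 0.0584914 * 100 = 5.849%

5.849%


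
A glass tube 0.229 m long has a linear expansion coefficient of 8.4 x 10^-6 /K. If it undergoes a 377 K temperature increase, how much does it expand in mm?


Thermal expansion formula: dL = alpha * L0 * dT
  dL = (8.4 x 10^-6) * 0.229 * 377 = 0.0007252 m
Convert to mm: 0.0007252 * 1000 = 0.7252 mm

0.7252 mm


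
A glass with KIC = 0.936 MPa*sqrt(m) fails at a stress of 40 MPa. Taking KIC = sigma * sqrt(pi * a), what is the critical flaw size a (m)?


Rearrange KIC = sigma * sqrt(pi * a):
  sqrt(pi * a) = KIC / sigma
  sqrt(pi * a) = 0.936 / 40 = 0.0234
  a = (KIC / sigma)^2 / pi
  a = 0.0234^2 / pi = 0.0001743 m

0.0001743 m


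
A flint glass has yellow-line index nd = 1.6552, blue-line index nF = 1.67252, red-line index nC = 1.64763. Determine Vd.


Abbe number formula: Vd = (nd - 1) / (nF - nC)
  nd - 1 = 1.6552 - 1 = 0.6552
  nF - nC = 1.67252 - 1.64763 = 0.02489
  Vd = 0.6552 / 0.02489 = 26.32

26.32


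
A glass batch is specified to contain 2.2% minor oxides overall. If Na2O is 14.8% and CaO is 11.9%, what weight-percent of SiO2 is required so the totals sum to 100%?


Known pieces sum to 100%:
  SiO2 = 100 - (others + Na2O + CaO)
  SiO2 = 100 - (2.2 + 14.8 + 11.9) = 71.1%

71.1%


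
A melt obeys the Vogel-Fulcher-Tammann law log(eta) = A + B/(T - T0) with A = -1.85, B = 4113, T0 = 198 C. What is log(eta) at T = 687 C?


VFT equation: log(eta) = A + B / (T - T0)
  T - T0 = 687 - 198 = 489
  B / (T - T0) = 4113 / 489 = 8.411
  log(eta) = -1.85 + 8.411 = 6.561

6.561


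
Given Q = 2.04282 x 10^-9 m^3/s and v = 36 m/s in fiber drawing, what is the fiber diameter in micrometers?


Cross-sectional area from continuity:
  A = Q / v = 2.04282 x 10^-9 / 36 = 5.6745 x 10^-11 m^2
Diameter from circular cross-section:
  d = sqrt(4A / pi) * 10^6 (m -> um)
  d = sqrt(4 * 5.6745 x 10^-11 / pi) * 10^6 = 8.5 um

8.5 um


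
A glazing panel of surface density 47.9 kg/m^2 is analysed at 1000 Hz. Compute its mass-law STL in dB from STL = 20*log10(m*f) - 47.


Mass law: STL = 20 * log10(m * f) - 47
  m * f = 47.9 * 1000 = 47900
  log10(47900) = 4.68034
  STL = 20 * 4.68034 - 47 = 93.6068 - 47 = 46.6 dB

46.6 dB


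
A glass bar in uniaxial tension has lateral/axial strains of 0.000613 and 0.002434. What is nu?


Poisson's ratio: nu = lateral strain / axial strain
  nu = 0.000613 / 0.002434 = 0.2518

0.2518


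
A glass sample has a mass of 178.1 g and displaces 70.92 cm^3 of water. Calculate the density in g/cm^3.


Use the definition of density:
  rho = mass / volume
  rho = 178.1 / 70.92 = 2.511 g/cm^3

2.511 g/cm^3


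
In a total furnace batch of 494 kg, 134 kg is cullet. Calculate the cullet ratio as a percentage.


Cullet ratio = (cullet mass / total batch mass) * 100
  Ratio = 134 / 494 * 100 = 27.13%

27.13%


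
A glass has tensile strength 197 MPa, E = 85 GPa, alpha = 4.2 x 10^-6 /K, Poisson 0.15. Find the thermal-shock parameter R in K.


Thermal shock resistance: R = sigma * (1 - nu) / (E * alpha)
  Numerator = 197 * (1 - 0.15) = 167.45
  Denominator = 85 * 1000 * (4.2 x 10^-6) = 0.357
  R = 167.45 / 0.357 = 469.0 K

469.0 K


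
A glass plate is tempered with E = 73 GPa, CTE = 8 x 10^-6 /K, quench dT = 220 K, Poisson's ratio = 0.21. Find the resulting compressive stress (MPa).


Tempering stress: sigma = E * alpha * dT / (1 - nu)
  E (MPa) = 73 * 1000 = 73000
  Numerator = 73000 * (8 x 10^-6) * 220 = 128.48
  Denominator = 1 - 0.21 = 0.79
  sigma = 128.48 / 0.79 = 162.6 MPa

162.6 MPa


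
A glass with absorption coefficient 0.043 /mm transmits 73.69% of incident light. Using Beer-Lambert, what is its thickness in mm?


Rearrange T = exp(-alpha * thickness):
  thickness = -ln(T) / alpha
  T = 73.69/100 = 0.7369
  ln(T) = -0.3053
  -ln(T) = 0.3053
  thickness = 0.3053 / 0.043 = 7.1 mm

7.1 mm


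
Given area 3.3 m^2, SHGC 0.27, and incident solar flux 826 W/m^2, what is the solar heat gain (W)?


Solar heat gain: Q = Area * SHGC * Irradiance
  Q = 3.3 * 0.27 * 826 = 736 W

736 W


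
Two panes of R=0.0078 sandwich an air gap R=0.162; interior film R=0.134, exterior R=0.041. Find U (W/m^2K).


Total thermal resistance (series):
  R_total = R_in + R_glass + R_air + R_glass + R_out
  R_total = 0.134 + 0.0078 + 0.162 + 0.0078 + 0.041 = 0.3526 m^2K/W
U-value = 1 / R_total = 1 / 0.3526 = 2.836 W/m^2K

2.836 W/m^2K


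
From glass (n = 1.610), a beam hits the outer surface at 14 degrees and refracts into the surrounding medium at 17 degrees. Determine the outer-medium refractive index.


Apply Snell's law: n1 * sin(theta1) = n2 * sin(theta2)
  n2 = n1 * sin(theta1) / sin(theta2)
  sin(14) = 0.241922
  sin(17) = 0.292372
  n2 = 1.610 * 0.241922 / 0.292372 = 1.3322

1.3322


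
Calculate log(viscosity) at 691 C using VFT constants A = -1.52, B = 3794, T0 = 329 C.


VFT equation: log(eta) = A + B / (T - T0)
  T - T0 = 691 - 329 = 362
  B / (T - T0) = 3794 / 362 = 10.481
  log(eta) = -1.52 + 10.481 = 8.961

8.961


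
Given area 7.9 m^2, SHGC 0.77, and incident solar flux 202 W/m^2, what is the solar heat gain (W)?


Solar heat gain: Q = Area * SHGC * Irradiance
  Q = 7.9 * 0.77 * 202 = 1228.8 W

1228.8 W
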